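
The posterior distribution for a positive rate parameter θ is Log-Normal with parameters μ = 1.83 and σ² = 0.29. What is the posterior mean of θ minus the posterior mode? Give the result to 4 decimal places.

Mode = exp(μ − σ²) = exp(1.54) = 4.6646.
Mean = exp(μ + σ²/2) = exp(1.975) = 7.2066.
Difference = 7.2066 − 4.6646 = 2.5420.
Mean > mode: the posterior has a right tail.

2.5420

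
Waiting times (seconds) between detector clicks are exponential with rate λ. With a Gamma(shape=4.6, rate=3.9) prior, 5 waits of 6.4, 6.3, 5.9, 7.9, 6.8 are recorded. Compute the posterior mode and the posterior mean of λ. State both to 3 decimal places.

Σ times = 33.3. Posterior: Gamma(shape = 4.6+5 = 9.6, rate = 3.9+33.3 = 37.2).
Mode = (α−1)/β = 8.6/37.2 = 0.231.
Mean = α/β = 9.6/37.2 = 0.258.

posterior mode = 0.231, posterior mean = 0.258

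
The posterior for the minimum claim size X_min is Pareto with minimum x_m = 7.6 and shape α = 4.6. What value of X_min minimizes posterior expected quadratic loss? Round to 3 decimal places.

The Pareto density is strictly decreasing on [x_m, ∞), so the mode is x_m = 7.600.
Mean = α·x_m/(α−1) = 4.6·7.6/3.6 = 9.711.
Quadratic loss ⇒ the optimal estimator is the posterior mean.

9.711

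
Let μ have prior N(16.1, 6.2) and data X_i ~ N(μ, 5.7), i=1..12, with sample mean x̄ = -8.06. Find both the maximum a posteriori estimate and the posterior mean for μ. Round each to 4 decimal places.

Posterior for μ is Normal. Precision-weighted mean: (1/6.2·16.1 + 12/5.7·-8.06) / (1/6.2 + 12/5.7) = -6.3407.
A Normal posterior is symmetric, so mode = mean.

maximum a posteriori estimate = -6.3407, posterior mean = -6.3407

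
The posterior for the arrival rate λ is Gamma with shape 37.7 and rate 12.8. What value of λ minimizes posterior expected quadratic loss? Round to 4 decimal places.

2.9453

Mode = (α−1)/β = 36.7/12.8 = 2.8672.
Mean = α/β = 37.7/12.8 = 2.9453.
Quadratic loss ⇒ the optimal estimator is the posterior mean.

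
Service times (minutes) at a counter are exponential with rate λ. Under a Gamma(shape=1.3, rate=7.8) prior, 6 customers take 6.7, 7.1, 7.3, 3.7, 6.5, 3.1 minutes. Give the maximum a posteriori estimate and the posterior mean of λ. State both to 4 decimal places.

MAP = 0.1493; posterior mean = 0.1730

Σ times = 34.4. Posterior: Gamma(shape = 1.3+6 = 7.3, rate = 7.8+34.4 = 42.2).
Mode = (α−1)/β = 6.3/42.2 = 0.1493.
Mean = α/β = 7.3/42.2 = 0.1730.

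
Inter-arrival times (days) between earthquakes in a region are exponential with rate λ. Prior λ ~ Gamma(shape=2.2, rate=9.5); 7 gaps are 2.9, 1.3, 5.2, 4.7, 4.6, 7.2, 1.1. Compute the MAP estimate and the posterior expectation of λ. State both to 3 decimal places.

Σ times = 27.0. Posterior: Gamma(shape = 2.2+7 = 9.2, rate = 9.5+27.0 = 36.5).
Mode = (α−1)/β = 8.2/36.5 = 0.225.
Mean = α/β = 9.2/36.5 = 0.252.
The posterior is right-skewed, so the mean exceeds the mode.

MAP estimate = 0.225, posterior expectation = 0.252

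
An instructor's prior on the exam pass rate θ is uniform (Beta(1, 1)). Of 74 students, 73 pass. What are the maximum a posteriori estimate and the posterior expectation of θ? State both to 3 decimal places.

MAP = 0.986; posterior mean = 0.974

Posterior: Beta(1+73, 1+1) = Beta(74, 2).
Mode = (74−1)/(74+2−2) = 73/74 = 0.986.
With a flat prior the MAP equals the MLE, 73/74.
Mean = 74/(74+2) = 74/76 = 0.974.
The posterior is left-skewed, so the mode exceeds the mean.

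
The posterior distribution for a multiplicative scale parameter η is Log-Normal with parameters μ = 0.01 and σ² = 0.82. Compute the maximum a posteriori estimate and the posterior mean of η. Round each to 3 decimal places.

Mode = exp(μ − σ²) = exp(-0.81) = 0.445.
Mean = exp(μ + σ²/2) = exp(0.420) = 1.522.
The mean is pulled above the mode by the posterior's right skew.

MAP = 0.445, posterior mean = 1.522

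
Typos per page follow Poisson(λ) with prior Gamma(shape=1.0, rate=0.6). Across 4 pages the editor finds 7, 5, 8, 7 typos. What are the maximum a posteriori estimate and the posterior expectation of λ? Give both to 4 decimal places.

MAP: 5.8696. Posterior mean: 6.0870.

Σ counts = 27. Posterior: Gamma(shape = 1.0+27 = 28.0, rate = 0.6+4 = 4.6).
Mode = (α−1)/β = 27.0/4.6 = 5.8696.
Mean = α/β = 28.0/4.6 = 6.0870.
The posterior is right-skewed, so the mean exceeds the mode.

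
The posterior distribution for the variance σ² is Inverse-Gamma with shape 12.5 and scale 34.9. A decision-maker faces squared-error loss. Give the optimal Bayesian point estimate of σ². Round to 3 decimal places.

3.035

Mode = β/(α+1) = 34.9/13.5 = 2.585.
Mean = β/(α−1) = 34.9/11.5 = 3.035.
Squared-error loss ⇒ the optimal estimator is the posterior mean.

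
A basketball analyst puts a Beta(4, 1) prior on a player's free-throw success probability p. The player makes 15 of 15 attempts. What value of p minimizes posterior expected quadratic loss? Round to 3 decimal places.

Posterior: Beta(4+15, 1+0) = Beta(19, 1).
Since β = 1 ≤ 1 and α > 1, the Beta density is monotone increasing on [0,1]; the mode is at 1.
Mean = 19/(19+1) = 0.950.
Quadratic loss ⇒ the optimal estimator is the posterior mean.

0.950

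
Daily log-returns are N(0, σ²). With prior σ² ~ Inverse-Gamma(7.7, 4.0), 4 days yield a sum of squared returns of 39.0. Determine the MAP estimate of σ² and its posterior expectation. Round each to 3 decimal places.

Posterior: Inverse-Gamma(shape = 7.7+4/2 = 9.7, scale = 4.0+39.0/2 = 23.5).
Mode = β/(α+1) = 23.5/10.7 = 2.196.
Mean = β/(α−1) = 23.5/8.7 = 2.701.
The posterior is right-skewed, so the mean exceeds the mode.

MAP estimate = 2.196, posterior expectation = 2.701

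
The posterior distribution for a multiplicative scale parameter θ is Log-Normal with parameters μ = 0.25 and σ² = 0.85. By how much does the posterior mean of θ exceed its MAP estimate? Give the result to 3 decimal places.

1.415

Mode = exp(μ − σ²) = exp(-0.60) = 0.549.
Mean = exp(μ + σ²/2) = exp(0.675) = 1.964.
Difference = 1.964 − 0.549 = 1.415.
The posterior is right-skewed, so the mean exceeds the mode.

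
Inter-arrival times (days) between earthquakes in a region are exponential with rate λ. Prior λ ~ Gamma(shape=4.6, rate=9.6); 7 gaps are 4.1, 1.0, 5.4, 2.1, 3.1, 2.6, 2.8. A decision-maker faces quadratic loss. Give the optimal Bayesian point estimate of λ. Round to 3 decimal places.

0.378

Σ times = 21.1. Posterior: Gamma(shape = 4.6+7 = 11.6, rate = 9.6+21.1 = 30.7).
Mode = (α−1)/β = 10.6/30.7 = 0.345.
Mean = α/β = 11.6/30.7 = 0.378.
Quadratic loss ⇒ the optimal estimator is the posterior mean.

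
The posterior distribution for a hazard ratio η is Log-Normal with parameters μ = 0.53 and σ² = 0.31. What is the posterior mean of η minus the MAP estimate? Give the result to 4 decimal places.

Mode = exp(μ − σ²) = exp(0.22) = 1.2461.
Mean = exp(μ + σ²/2) = exp(0.685) = 1.9838.
Difference = 1.9838 − 1.2461 = 0.7377.
The posterior is right-skewed, so the mean exceeds the mode.

0.7377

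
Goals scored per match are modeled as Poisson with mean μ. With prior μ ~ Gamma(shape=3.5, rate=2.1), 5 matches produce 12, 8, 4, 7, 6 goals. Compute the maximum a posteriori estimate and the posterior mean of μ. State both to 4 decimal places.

maximum a posteriori estimate = 5.5634, posterior mean = 5.7042

Σ counts = 37. Posterior: Gamma(shape = 3.5+37 = 40.5, rate = 2.1+5 = 7.1).
Mode = (α−1)/β = 39.5/7.1 = 5.5634.
Mean = α/β = 40.5/7.1 = 5.7042.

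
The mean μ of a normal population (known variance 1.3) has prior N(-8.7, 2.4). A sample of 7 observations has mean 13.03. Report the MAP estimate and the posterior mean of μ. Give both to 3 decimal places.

Posterior for μ is Normal. Precision-weighted mean: (1/2.4·-8.7 + 7/1.3·13.03) / (1/2.4 + 7/1.3) = 11.469.
A Normal posterior is symmetric, so mode = mean.

μ_MAP = 11.469, E[μ|data] = 11.469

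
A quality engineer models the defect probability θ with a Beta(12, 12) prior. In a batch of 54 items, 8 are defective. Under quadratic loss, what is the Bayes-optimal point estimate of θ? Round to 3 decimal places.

0.256

Posterior: Beta(12+8, 12+46) = Beta(20, 58).
Mode = (20−1)/(20+58−2) = 19/76 = 0.250.
Mean = 20/(20+58) = 20/78 = 0.256.
Quadratic loss ⇒ the optimal estimator is the posterior mean.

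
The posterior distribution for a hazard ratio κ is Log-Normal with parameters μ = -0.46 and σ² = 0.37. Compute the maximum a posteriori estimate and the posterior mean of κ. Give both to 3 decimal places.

MAP = 0.436, posterior mean = 0.760

Mode = exp(μ − σ²) = exp(-0.83) = 0.436.
Mean = exp(μ + σ²/2) = exp(-0.275) = 0.760.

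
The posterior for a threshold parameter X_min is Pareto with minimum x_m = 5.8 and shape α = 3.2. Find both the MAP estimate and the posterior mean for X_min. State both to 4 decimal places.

X_min_MAP = 5.8000, E[X_min|data] = 8.4364

The Pareto density is strictly decreasing on [x_m, ∞), so the mode is x_m = 5.8000.
Mean = α·x_m/(α−1) = 3.2·5.8/2.2 = 8.4364.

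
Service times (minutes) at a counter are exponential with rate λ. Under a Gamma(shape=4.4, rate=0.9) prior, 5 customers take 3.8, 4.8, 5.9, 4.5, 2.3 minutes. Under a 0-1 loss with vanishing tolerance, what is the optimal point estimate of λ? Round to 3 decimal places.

Σ times = 21.3. Posterior: Gamma(shape = 4.4+5 = 9.4, rate = 0.9+21.3 = 22.2).
Mode = (α−1)/β = 8.4/22.2 = 0.378.
Mean = α/β = 9.4/22.2 = 0.423.
This is the posterior mode — the MAP estimate.

0.378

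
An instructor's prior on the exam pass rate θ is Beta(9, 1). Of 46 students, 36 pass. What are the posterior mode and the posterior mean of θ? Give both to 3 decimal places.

Posterior: Beta(9+36, 1+10) = Beta(45, 11).
Mode = (45−1)/(45+11−2) = 44/54 = 0.815.
Mean = 45/(45+11) = 45/56 = 0.804.

posterior mode = 0.815, posterior mean = 0.804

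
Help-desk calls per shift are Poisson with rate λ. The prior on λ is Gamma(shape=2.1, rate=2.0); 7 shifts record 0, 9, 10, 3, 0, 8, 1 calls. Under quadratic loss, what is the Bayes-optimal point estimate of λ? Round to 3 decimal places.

Σ counts = 31. Posterior: Gamma(shape = 2.1+31 = 33.1, rate = 2.0+7 = 9.0).
Mode = (α−1)/β = 32.1/9.0 = 3.567.
Mean = α/β = 33.1/9.0 = 3.678.
Quadratic loss ⇒ the optimal estimator is the posterior mean.

3.678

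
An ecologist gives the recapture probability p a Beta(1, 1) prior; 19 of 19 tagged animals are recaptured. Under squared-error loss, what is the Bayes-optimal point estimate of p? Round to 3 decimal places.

0.952

Posterior: Beta(1+19, 1+0) = Beta(20, 1).
Since β = 1 ≤ 1 and α > 1, the Beta density is monotone increasing on [0,1]; the mode is at 1.
Mean = 20/(20+1) = 0.952.
Squared-error loss ⇒ the optimal estimator is the posterior mean.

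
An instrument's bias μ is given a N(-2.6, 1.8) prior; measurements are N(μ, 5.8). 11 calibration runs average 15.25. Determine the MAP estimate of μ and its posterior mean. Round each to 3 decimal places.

Posterior for μ is Normal. Precision-weighted mean: (1/1.8·-2.6 + 11/5.8·15.25) / (1/1.8 + 11/5.8) = 11.206.
A Normal posterior is symmetric, so mode = mean.

μ_MAP = 11.206, E[μ|data] = 11.206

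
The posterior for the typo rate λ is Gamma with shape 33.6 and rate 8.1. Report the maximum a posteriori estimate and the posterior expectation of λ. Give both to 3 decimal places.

Mode = (α−1)/β = 32.6/8.1 = 4.025.
Mean = α/β = 33.6/8.1 = 4.148.
The posterior is right-skewed, so the mean exceeds the mode.

MAP = 4.025, posterior mean = 4.148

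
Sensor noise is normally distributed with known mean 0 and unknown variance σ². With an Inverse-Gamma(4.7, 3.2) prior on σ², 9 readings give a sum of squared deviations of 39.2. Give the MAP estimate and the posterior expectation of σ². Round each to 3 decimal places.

Posterior: Inverse-Gamma(shape = 4.7+9/2 = 9.2, scale = 3.2+39.2/2 = 22.8).
Mode = β/(α+1) = 22.8/10.2 = 2.235.
Mean = β/(α−1) = 22.8/8.2 = 2.780.

MAP estimate = 2.235, posterior expectation = 2.780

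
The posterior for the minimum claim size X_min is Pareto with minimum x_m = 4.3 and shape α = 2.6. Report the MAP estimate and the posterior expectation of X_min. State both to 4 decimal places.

The Pareto density is strictly decreasing on [x_m, ∞), so the mode is x_m = 4.3000.
Mean = α·x_m/(α−1) = 2.6·4.3/1.6 = 6.9875.

X_min_MAP = 4.3000, E[X_min|data] = 6.9875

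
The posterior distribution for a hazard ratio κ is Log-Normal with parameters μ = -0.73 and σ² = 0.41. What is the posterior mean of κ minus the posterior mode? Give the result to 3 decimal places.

Mode = exp(μ − σ²) = exp(-1.14) = 0.320.
Mean = exp(μ + σ²/2) = exp(-0.525) = 0.592.
Difference = 0.592 − 0.320 = 0.272.

0.272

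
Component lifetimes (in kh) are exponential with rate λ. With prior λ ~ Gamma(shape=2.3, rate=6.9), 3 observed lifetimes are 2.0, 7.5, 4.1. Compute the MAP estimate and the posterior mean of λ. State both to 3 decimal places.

Σ times = 13.6. Posterior: Gamma(shape = 2.3+3 = 5.3, rate = 6.9+13.6 = 20.5).
Mode = (α−1)/β = 4.3/20.5 = 0.210.
Mean = α/β = 5.3/20.5 = 0.259.
The posterior is right-skewed, so the mean exceeds the mode.

MAP estimate = 0.210, posterior mean = 0.259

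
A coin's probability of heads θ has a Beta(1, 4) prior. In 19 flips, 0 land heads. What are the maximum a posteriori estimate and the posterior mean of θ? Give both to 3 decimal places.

Posterior: Beta(1+0, 4+19) = Beta(1, 23).
Since α = 1 ≤ 1 and β > 1, the Beta density is monotone decreasing on [0,1]; the mode is at 0.
Mean = 1/(1+23) = 0.042.
The posterior is right-skewed, so the mean exceeds the mode.

maximum a posteriori estimate = 0.000, posterior mean = 0.042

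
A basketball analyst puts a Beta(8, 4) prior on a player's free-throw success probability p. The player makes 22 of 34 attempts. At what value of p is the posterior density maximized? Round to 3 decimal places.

0.659

Posterior: Beta(8+22, 4+12) = Beta(30, 16).
Mode = (30−1)/(30+16−2) = 29/44 = 0.659.
Mean = 30/(30+16) = 30/46 = 0.652.
This is the posterior mode — the MAP estimate.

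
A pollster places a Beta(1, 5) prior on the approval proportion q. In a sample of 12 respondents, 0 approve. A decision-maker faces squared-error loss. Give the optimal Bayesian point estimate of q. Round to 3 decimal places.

Posterior: Beta(1+0, 5+12) = Beta(1, 17).
Since α = 1 ≤ 1 and β > 1, the Beta density is monotone decreasing on [0,1]; the mode is at 0.
Mean = 1/(1+17) = 0.056.
Squared-error loss ⇒ the optimal estimator is the posterior mean.

0.056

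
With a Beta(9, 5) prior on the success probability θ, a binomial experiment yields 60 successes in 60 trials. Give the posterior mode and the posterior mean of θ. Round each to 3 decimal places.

Posterior: Beta(9+60, 5+0) = Beta(69, 5).
Mode = (69−1)/(69+5−2) = 68/72 = 0.944.
Mean = 69/(69+5) = 69/74 = 0.932.

posterior mode = 0.944, posterior mean = 0.932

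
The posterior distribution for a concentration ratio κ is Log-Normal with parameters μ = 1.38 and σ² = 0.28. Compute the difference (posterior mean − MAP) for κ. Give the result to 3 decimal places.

Mode = exp(μ − σ²) = exp(1.10) = 3.004.
Mean = exp(μ + σ²/2) = exp(1.520) = 4.572.
Difference = 4.572 − 3.004 = 1.568.

1.568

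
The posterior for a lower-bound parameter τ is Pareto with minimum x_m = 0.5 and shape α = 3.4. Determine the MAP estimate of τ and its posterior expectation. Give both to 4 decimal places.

MAP = 0.5000; posterior mean = 0.7083

The Pareto density is strictly decreasing on [x_m, ∞), so the mode is x_m = 0.5000.
Mean = α·x_m/(α−1) = 3.4·0.5/2.4 = 0.7083.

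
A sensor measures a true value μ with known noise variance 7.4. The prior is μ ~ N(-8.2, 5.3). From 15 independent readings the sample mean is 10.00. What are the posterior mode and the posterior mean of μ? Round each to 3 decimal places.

Posterior for μ is Normal. Precision-weighted mean: (1/5.3·-8.2 + 15/7.4·10.00) / (1/5.3 + 15/7.4) = 8.450.
A Normal posterior is symmetric, so mode = mean.

μ_MAP = 8.450, E[μ|data] = 8.450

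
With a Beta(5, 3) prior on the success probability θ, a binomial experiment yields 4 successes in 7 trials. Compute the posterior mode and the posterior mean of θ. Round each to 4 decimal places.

Posterior: Beta(5+4, 3+3) = Beta(9, 6).
Mode = (9−1)/(9+6−2) = 8/13 = 0.6154.
Mean = 9/(9+6) = 9/15 = 0.6000.

θ_MAP = 0.6154, E[θ|data] = 0.6000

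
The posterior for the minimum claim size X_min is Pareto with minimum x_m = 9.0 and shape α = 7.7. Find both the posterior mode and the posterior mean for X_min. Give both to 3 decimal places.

The Pareto density is strictly decreasing on [x_m, ∞), so the mode is x_m = 9.000.
Mean = α·x_m/(α−1) = 7.7·9.0/6.7 = 10.343.

posterior mode = 9.000, posterior mean = 10.343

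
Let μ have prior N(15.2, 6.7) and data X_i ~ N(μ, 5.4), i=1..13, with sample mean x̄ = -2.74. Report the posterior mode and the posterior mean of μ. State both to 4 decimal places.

posterior mode = -1.6927, posterior mean = -1.6927

Posterior for μ is Normal. Precision-weighted mean: (1/6.7·15.2 + 13/5.4·-2.74) / (1/6.7 + 13/5.4) = -1.6927.
A Normal posterior is symmetric, so mode = mean.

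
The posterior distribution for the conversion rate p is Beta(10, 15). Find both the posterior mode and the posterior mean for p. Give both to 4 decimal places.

Mode = (10−1)/(10+15−2) = 9/23 = 0.3913.
Mean = 10/(10+15) = 10/25 = 0.4000.
Mean > mode: the posterior has a right tail.

posterior mode = 0.3913, posterior mean = 0.4000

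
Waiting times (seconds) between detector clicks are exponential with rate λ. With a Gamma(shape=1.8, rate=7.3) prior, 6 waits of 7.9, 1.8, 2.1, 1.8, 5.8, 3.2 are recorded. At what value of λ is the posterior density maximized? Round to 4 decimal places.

Σ times = 22.6. Posterior: Gamma(shape = 1.8+6 = 7.8, rate = 7.3+22.6 = 29.9).
Mode = (α−1)/β = 6.8/29.9 = 0.2274.
Mean = α/β = 7.8/29.9 = 0.2609.
This is the posterior mode — the MAP estimate.

0.2274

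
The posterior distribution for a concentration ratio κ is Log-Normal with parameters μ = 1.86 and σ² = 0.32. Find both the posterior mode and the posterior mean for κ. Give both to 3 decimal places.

κ_MAP = 4.665, E[κ|data] = 7.538

Mode = exp(μ − σ²) = exp(1.54) = 4.665.
Mean = exp(μ + σ²/2) = exp(2.020) = 7.538.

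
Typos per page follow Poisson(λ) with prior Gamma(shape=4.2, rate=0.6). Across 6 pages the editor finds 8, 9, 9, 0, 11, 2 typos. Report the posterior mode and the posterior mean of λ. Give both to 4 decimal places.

MAP = 6.3939, posterior mean = 6.5455

Σ counts = 39. Posterior: Gamma(shape = 4.2+39 = 43.2, rate = 0.6+6 = 6.6).
Mode = (α−1)/β = 42.2/6.6 = 6.3939.
Mean = α/β = 43.2/6.6 = 6.5455.
Right-skewed posterior ⇒ mode < mean.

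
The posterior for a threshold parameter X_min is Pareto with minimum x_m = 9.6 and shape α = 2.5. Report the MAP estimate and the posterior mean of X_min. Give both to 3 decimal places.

MAP estimate = 9.600, posterior mean = 16.000

The Pareto density is strictly decreasing on [x_m, ∞), so the mode is x_m = 9.600.
Mean = α·x_m/(α−1) = 2.5·9.6/1.5 = 16.000.
The posterior is right-skewed, so the mean exceeds the mode.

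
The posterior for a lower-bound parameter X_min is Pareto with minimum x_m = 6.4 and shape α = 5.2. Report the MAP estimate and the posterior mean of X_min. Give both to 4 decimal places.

MAP = 6.4000, posterior mean = 7.9238

The Pareto density is strictly decreasing on [x_m, ∞), so the mode is x_m = 6.4000.
Mean = α·x_m/(α−1) = 5.2·6.4/4.2 = 7.9238.
The posterior is right-skewed, so the mean exceeds the mode.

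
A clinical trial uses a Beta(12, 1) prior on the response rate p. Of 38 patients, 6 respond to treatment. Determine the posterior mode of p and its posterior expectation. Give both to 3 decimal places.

Posterior: Beta(12+6, 1+32) = Beta(18, 33).
Mode = (18−1)/(18+33−2) = 17/49 = 0.347.
Mean = 18/(18+33) = 18/51 = 0.353.

posterior mode = 0.347, posterior expectation = 0.353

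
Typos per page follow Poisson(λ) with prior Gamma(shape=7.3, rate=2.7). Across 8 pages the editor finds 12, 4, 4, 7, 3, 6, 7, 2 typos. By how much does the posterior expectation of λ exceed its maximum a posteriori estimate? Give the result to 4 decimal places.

Σ counts = 45. Posterior: Gamma(shape = 7.3+45 = 52.3, rate = 2.7+8 = 10.7).
Mode = (α−1)/β = 51.3/10.7 = 4.7944.
Mean = α/β = 52.3/10.7 = 4.8879.
Difference = 4.8879 − 4.7944 = 0.0935.

0.0935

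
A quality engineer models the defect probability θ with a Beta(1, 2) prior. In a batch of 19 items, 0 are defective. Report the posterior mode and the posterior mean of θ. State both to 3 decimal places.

MAP = 0.000; posterior mean = 0.045

Posterior: Beta(1+0, 2+19) = Beta(1, 21).
Since α = 1 ≤ 1 and β > 1, the Beta density is monotone decreasing on [0,1]; the mode is at 0.
Mean = 1/(1+21) = 0.045.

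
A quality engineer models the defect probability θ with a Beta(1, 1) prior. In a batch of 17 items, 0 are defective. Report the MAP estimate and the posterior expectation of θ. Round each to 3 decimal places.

MAP: 0.000. Posterior mean: 0.053.

Posterior: Beta(1+0, 1+17) = Beta(1, 18).
Since α = 1 ≤ 1 and β > 1, the Beta density is monotone decreasing on [0,1]; the mode is at 0.
Mean = 1/(1+18) = 0.053.
Right-skewed posterior ⇒ mode < mean.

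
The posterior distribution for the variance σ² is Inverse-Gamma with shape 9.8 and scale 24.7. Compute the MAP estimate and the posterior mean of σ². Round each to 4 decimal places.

MAP = 2.2870; posterior mean = 2.8068

Mode = β/(α+1) = 24.7/10.8 = 2.2870.
Mean = β/(α−1) = 24.7/8.8 = 2.8068.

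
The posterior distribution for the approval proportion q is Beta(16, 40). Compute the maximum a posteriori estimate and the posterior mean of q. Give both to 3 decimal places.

Mode = (16−1)/(16+40−2) = 15/54 = 0.278.
Mean = 16/(16+40) = 16/56 = 0.286.
The posterior is right-skewed, so the mean exceeds the mode.

maximum a posteriori estimate = 0.278, posterior mean = 0.286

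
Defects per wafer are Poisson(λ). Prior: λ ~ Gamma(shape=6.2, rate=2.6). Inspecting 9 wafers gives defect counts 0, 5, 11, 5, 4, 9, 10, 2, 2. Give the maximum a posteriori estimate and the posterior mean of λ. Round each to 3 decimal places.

Σ counts = 48. Posterior: Gamma(shape = 6.2+48 = 54.2, rate = 2.6+9 = 11.6).
Mode = (α−1)/β = 53.2/11.6 = 4.586.
Mean = α/β = 54.2/11.6 = 4.672.
Mean > mode: the posterior has a right tail.

MAP = 4.586; posterior mean = 4.672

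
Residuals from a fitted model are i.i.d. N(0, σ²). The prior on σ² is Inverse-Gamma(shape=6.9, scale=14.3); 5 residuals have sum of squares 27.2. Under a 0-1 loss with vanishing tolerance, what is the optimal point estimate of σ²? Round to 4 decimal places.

2.6827

Posterior: Inverse-Gamma(shape = 6.9+5/2 = 9.4, scale = 14.3+27.2/2 = 27.9).
Mode = β/(α+1) = 27.9/10.4 = 2.6827.
Mean = β/(α−1) = 27.9/8.4 = 3.3214.
This is the posterior mode — the MAP estimate.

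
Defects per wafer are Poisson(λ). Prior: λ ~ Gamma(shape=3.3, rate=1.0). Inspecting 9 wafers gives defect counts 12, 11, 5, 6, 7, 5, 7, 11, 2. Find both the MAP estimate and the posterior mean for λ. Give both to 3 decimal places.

Σ counts = 66. Posterior: Gamma(shape = 3.3+66 = 69.3, rate = 1.0+9 = 10.0).
Mode = (α−1)/β = 68.3/10.0 = 6.830.
Mean = α/β = 69.3/10.0 = 6.930.

MAP estimate = 6.830, posterior mean = 6.930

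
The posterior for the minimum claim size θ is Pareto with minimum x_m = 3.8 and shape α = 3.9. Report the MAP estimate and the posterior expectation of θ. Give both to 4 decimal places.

The Pareto density is strictly decreasing on [x_m, ∞), so the mode is x_m = 3.8000.
Mean = α·x_m/(α−1) = 3.9·3.8/2.9 = 5.1103.

MAP = 3.8000, posterior mean = 5.1103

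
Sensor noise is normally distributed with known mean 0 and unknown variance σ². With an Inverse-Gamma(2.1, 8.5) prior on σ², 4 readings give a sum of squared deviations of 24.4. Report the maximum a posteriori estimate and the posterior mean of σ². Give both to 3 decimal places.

Posterior: Inverse-Gamma(shape = 2.1+4/2 = 4.1, scale = 8.5+24.4/2 = 20.7).
Mode = β/(α+1) = 20.7/5.1 = 4.059.
Mean = β/(α−1) = 20.7/3.1 = 6.677.

MAP: 4.059. Posterior mean: 6.677.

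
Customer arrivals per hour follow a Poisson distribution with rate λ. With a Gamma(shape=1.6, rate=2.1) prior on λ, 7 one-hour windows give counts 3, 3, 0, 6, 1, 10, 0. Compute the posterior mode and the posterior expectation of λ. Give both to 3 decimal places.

Σ counts = 23. Posterior: Gamma(shape = 1.6+23 = 24.6, rate = 2.1+7 = 9.1).
Mode = (α−1)/β = 23.6/9.1 = 2.593.
Mean = α/β = 24.6/9.1 = 2.703.

posterior mode = 2.593, posterior expectation = 2.703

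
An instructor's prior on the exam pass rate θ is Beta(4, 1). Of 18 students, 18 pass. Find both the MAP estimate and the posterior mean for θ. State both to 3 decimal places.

MAP estimate = 1.000, posterior mean = 0.957

Posterior: Beta(4+18, 1+0) = Beta(22, 1).
Since β = 1 ≤ 1 and α > 1, the Beta density is monotone increasing on [0,1]; the mode is at 1.
Mean = 22/(22+1) = 0.957.
Left-skewed posterior ⇒ mean < mode.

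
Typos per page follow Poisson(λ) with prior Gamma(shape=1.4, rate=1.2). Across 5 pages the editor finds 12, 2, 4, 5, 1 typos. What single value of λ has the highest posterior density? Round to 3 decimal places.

3.935

Σ counts = 24. Posterior: Gamma(shape = 1.4+24 = 25.4, rate = 1.2+5 = 6.2).
Mode = (α−1)/β = 24.4/6.2 = 3.935.
Mean = α/β = 25.4/6.2 = 4.097.
This is the posterior mode — the MAP estimate.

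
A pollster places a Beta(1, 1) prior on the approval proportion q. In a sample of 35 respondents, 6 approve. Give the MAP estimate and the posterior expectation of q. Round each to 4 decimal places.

MAP: 0.1714. Posterior mean: 0.1892.

Posterior: Beta(1+6, 1+29) = Beta(7, 30).
Mode = (7−1)/(7+30−2) = 6/35 = 0.1714.
With a flat prior the MAP equals the MLE, 6/35.
Mean = 7/(7+30) = 7/37 = 0.1892.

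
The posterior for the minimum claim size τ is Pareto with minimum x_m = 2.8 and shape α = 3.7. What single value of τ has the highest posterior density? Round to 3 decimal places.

The Pareto density is strictly decreasing on [x_m, ∞), so the mode is x_m = 2.800.
Mean = α·x_m/(α−1) = 3.7·2.8/2.7 = 3.837.
This is the posterior mode — the MAP estimate.

2.800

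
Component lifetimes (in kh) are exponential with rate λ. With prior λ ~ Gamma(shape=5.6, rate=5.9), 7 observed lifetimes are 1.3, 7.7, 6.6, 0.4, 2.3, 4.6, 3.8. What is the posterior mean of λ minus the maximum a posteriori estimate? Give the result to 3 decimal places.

Σ times = 26.7. Posterior: Gamma(shape = 5.6+7 = 12.6, rate = 5.9+26.7 = 32.6).
Mode = (α−1)/β = 11.6/32.6 = 0.356.
Mean = α/β = 12.6/32.6 = 0.387.
Difference = 0.387 − 0.356 = 0.031.
Mean > mode: the posterior has a right tail.

0.031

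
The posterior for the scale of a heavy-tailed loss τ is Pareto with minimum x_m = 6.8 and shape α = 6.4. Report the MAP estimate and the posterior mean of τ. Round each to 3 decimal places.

MAP = 6.800, posterior mean = 8.059

The Pareto density is strictly decreasing on [x_m, ∞), so the mode is x_m = 6.800.
Mean = α·x_m/(α−1) = 6.4·6.8/5.4 = 8.059.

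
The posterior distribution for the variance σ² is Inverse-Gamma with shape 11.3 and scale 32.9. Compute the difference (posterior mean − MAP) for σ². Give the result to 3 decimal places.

Mode = β/(α+1) = 32.9/12.3 = 2.675.
Mean = β/(α−1) = 32.9/10.3 = 3.194.
Difference = 3.194 − 2.675 = 0.519.

0.519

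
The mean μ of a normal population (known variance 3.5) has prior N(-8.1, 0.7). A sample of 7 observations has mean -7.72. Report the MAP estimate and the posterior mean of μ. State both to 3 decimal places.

Posterior for μ is Normal. Precision-weighted mean: (1/0.7·-8.1 + 7/3.5·-7.72) / (1/0.7 + 7/3.5) = -7.878.
A Normal posterior is symmetric, so mode = mean.

MAP = -7.878; posterior mean = -7.878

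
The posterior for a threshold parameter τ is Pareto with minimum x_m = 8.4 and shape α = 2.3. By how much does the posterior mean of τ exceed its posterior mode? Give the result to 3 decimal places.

The Pareto density is strictly decreasing on [x_m, ∞), so the mode is x_m = 8.400.
Mean = α·x_m/(α−1) = 2.3·8.4/1.3 = 14.862.
Difference = 14.862 − 8.400 = 6.462.

6.462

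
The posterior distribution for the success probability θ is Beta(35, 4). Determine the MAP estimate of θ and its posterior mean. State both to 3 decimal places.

Mode = (35−1)/(35+4−2) = 34/37 = 0.919.
Mean = 35/(35+4) = 35/39 = 0.897.
The posterior is left-skewed, so the mode exceeds the mean.

MAP = 0.919, posterior mean = 0.897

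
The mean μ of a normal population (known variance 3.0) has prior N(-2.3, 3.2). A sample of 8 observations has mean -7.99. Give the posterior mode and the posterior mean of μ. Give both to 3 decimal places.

MAP: -7.393. Posterior mean: -7.393.

Posterior for μ is Normal. Precision-weighted mean: (1/3.2·-2.3 + 8/3.0·-7.99) / (1/3.2 + 8/3.0) = -7.393.
A Normal posterior is symmetric, so mode = mean.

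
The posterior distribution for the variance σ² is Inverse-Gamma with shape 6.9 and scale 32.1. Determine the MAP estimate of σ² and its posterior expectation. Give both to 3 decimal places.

Mode = β/(α+1) = 32.1/7.9 = 4.063.
Mean = β/(α−1) = 32.1/5.9 = 5.441.
Mean > mode: the posterior has a right tail.

MAP = 4.063, posterior mean = 5.441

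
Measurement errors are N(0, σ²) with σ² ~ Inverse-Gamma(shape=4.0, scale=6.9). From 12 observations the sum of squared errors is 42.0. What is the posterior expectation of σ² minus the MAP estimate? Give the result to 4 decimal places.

0.5636

Posterior: Inverse-Gamma(shape = 4.0+12/2 = 10.0, scale = 6.9+42.0/2 = 27.9).
Mode = β/(α+1) = 27.9/11.0 = 2.5364.
Mean = β/(α−1) = 27.9/9.0 = 3.1000.
Difference = 3.1000 − 2.5364 = 0.5636.
Mean > mode: the posterior has a right tail.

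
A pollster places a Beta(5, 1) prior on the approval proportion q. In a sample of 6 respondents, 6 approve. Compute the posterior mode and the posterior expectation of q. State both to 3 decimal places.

Posterior: Beta(5+6, 1+0) = Beta(11, 1).
Since β = 1 ≤ 1 and α > 1, the Beta density is monotone increasing on [0,1]; the mode is at 1.
Mean = 11/(11+1) = 0.917.

posterior mode = 1.000, posterior expectation = 0.917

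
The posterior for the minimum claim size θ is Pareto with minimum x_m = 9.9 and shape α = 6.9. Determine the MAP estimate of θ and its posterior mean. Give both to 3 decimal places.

The Pareto density is strictly decreasing on [x_m, ∞), so the mode is x_m = 9.900.
Mean = α·x_m/(α−1) = 6.9·9.9/5.9 = 11.578.

MAP: 9.900. Posterior mean: 11.578.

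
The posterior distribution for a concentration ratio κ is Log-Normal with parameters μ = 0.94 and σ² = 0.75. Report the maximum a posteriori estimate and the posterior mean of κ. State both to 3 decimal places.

maximum a posteriori estimate = 1.209, posterior mean = 3.725

Mode = exp(μ − σ²) = exp(0.19) = 1.209.
Mean = exp(μ + σ²/2) = exp(1.315) = 3.725.
Right-skewed posterior ⇒ mode < mean.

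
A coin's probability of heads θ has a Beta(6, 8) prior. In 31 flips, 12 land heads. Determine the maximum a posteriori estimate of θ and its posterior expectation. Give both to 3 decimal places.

Posterior: Beta(6+12, 8+19) = Beta(18, 27).
Mode = (18−1)/(18+27−2) = 17/43 = 0.395.
Mean = 18/(18+27) = 18/45 = 0.400.
Mean > mode: the posterior has a right tail.

MAP = 0.395, posterior mean = 0.400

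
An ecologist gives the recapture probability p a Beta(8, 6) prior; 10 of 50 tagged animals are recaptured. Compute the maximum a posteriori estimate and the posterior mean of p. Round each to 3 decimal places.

Posterior: Beta(8+10, 6+40) = Beta(18, 46).
Mode = (18−1)/(18+46−2) = 17/62 = 0.274.
Mean = 18/(18+46) = 18/64 = 0.281.

MAP: 0.274. Posterior mean: 0.281.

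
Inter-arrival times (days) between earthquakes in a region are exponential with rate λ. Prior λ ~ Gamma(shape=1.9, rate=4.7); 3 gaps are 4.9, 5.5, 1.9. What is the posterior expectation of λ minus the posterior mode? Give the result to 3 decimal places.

0.059

Σ times = 12.3. Posterior: Gamma(shape = 1.9+3 = 4.9, rate = 4.7+12.3 = 17.0).
Mode = (α−1)/β = 3.9/17.0 = 0.229.
Mean = α/β = 4.9/17.0 = 0.288.
Difference = 0.288 − 0.229 = 0.059.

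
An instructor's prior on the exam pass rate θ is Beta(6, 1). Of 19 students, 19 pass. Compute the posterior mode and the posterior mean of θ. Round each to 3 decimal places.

MAP = 1.000, posterior mean = 0.962

Posterior: Beta(6+19, 1+0) = Beta(25, 1).
Since β = 1 ≤ 1 and α > 1, the Beta density is monotone increasing on [0,1]; the mode is at 1.
Mean = 25/(25+1) = 0.962.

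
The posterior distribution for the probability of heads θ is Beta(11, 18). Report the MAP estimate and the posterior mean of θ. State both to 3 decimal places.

MAP estimate = 0.370, posterior mean = 0.379

Mode = (11−1)/(11+18−2) = 10/27 = 0.370.
Mean = 11/(11+18) = 11/29 = 0.379.
Mean > mode: the posterior has a right tail.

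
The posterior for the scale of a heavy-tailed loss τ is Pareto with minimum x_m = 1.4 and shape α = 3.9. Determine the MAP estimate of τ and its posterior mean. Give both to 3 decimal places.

MAP = 1.400, posterior mean = 1.883

The Pareto density is strictly decreasing on [x_m, ∞), so the mode is x_m = 1.400.
Mean = α·x_m/(α−1) = 3.9·1.4/2.9 = 1.883.
The posterior is right-skewed, so the mean exceeds the mode.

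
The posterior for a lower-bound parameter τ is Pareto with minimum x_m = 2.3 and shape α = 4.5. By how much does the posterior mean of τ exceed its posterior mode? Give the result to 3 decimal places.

0.657

The Pareto density is strictly decreasing on [x_m, ∞), so the mode is x_m = 2.300.
Mean = α·x_m/(α−1) = 4.5·2.3/3.5 = 2.957.
Difference = 2.957 − 2.300 = 0.657.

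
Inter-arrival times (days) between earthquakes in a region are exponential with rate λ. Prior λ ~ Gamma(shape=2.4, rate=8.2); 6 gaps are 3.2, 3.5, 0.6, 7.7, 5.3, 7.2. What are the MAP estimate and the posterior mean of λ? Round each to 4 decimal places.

Σ times = 27.5. Posterior: Gamma(shape = 2.4+6 = 8.4, rate = 8.2+27.5 = 35.7).
Mode = (α−1)/β = 7.4/35.7 = 0.2073.
Mean = α/β = 8.4/35.7 = 0.2353.
Mean > mode: the posterior has a right tail.

MAP estimate = 0.2073, posterior mean = 0.2353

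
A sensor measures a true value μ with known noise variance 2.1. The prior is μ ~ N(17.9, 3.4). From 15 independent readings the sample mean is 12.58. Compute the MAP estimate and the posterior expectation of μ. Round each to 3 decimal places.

Posterior for μ is Normal. Precision-weighted mean: (1/3.4·17.9 + 15/2.1·12.58) / (1/3.4 + 15/2.1) = 12.790.
A Normal posterior is symmetric, so mode = mean.

MAP estimate = 12.790, posterior expectation = 12.790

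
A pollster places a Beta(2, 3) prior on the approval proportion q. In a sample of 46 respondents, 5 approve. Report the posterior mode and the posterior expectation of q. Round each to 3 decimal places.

Posterior: Beta(2+5, 3+41) = Beta(7, 44).
Mode = (7−1)/(7+44−2) = 6/49 = 0.122.
Mean = 7/(7+44) = 7/51 = 0.137.
Mean > mode: the posterior has a right tail.

q_MAP = 0.122, E[q|data] = 0.137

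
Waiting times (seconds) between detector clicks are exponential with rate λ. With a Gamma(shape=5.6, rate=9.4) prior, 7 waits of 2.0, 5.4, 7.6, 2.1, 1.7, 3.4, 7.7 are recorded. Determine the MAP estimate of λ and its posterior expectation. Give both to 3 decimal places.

Σ times = 29.9. Posterior: Gamma(shape = 5.6+7 = 12.6, rate = 9.4+29.9 = 39.3).
Mode = (α−1)/β = 11.6/39.3 = 0.295.
Mean = α/β = 12.6/39.3 = 0.321.

MAP = 0.295, posterior mean = 0.321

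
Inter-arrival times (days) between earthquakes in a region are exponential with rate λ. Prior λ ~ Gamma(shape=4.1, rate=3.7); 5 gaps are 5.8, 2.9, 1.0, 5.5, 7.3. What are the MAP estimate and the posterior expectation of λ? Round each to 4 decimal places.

Σ times = 22.5. Posterior: Gamma(shape = 4.1+5 = 9.1, rate = 3.7+22.5 = 26.2).
Mode = (α−1)/β = 8.1/26.2 = 0.3092.
Mean = α/β = 9.1/26.2 = 0.3473.
The posterior is right-skewed, so the mean exceeds the mode.

MAP = 0.3092; posterior mean = 0.3473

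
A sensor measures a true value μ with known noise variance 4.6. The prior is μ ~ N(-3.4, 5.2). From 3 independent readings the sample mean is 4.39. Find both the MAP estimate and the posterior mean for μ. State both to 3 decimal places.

MAP = 2.616; posterior mean = 2.616

Posterior for μ is Normal. Precision-weighted mean: (1/5.2·-3.4 + 3/4.6·4.39) / (1/5.2 + 3/4.6) = 2.616.
A Normal posterior is symmetric, so mode = mean.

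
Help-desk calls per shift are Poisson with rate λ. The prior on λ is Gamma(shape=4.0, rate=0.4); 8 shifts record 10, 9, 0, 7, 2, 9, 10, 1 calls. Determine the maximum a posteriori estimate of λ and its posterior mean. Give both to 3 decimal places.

Σ counts = 48. Posterior: Gamma(shape = 4.0+48 = 52.0, rate = 0.4+8 = 8.4).
Mode = (α−1)/β = 51.0/8.4 = 6.071.
Mean = α/β = 52.0/8.4 = 6.190.

MAP: 6.071. Posterior mean: 6.190.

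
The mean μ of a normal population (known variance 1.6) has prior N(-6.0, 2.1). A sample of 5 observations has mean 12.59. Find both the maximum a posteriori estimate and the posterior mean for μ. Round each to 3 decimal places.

MAP: 10.132. Posterior mean: 10.132.

Posterior for μ is Normal. Precision-weighted mean: (1/2.1·-6.0 + 5/1.6·12.59) / (1/2.1 + 5/1.6) = 10.132.
A Normal posterior is symmetric, so mode = mean.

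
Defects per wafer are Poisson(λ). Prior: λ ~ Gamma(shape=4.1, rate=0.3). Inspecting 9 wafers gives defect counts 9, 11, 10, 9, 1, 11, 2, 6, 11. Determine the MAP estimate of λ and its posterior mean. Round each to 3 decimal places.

MAP: 7.860. Posterior mean: 7.968.

Σ counts = 70. Posterior: Gamma(shape = 4.1+70 = 74.1, rate = 0.3+9 = 9.3).
Mode = (α−1)/β = 73.1/9.3 = 7.860.
Mean = α/β = 74.1/9.3 = 7.968.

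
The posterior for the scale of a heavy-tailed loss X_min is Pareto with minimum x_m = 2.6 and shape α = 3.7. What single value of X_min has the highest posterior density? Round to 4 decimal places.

The Pareto density is strictly decreasing on [x_m, ∞), so the mode is x_m = 2.6000.
Mean = α·x_m/(α−1) = 3.7·2.6/2.7 = 3.5630.
This is the posterior mode — the MAP estimate.

2.6000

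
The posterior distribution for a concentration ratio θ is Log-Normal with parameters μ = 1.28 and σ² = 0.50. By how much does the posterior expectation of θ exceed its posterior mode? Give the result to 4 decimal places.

2.4367

Mode = exp(μ − σ²) = exp(0.78) = 2.1815.
Mean = exp(μ + σ²/2) = exp(1.530) = 4.6182.
Difference = 4.6182 − 2.1815 = 2.4367.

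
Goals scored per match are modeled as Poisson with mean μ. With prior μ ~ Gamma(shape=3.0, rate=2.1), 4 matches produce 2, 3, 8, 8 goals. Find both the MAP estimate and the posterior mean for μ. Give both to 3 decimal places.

MAP: 3.770. Posterior mean: 3.934.

Σ counts = 21. Posterior: Gamma(shape = 3.0+21 = 24.0, rate = 2.1+4 = 6.1).
Mode = (α−1)/β = 23.0/6.1 = 3.770.
Mean = α/β = 24.0/6.1 = 3.934.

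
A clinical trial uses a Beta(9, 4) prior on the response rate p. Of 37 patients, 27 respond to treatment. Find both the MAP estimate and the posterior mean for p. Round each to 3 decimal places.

MAP estimate = 0.729, posterior mean = 0.720

Posterior: Beta(9+27, 4+10) = Beta(36, 14).
Mode = (36−1)/(36+14−2) = 35/48 = 0.729.
Mean = 36/(36+14) = 36/50 = 0.720.
The posterior is left-skewed, so the mode exceeds the mean.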